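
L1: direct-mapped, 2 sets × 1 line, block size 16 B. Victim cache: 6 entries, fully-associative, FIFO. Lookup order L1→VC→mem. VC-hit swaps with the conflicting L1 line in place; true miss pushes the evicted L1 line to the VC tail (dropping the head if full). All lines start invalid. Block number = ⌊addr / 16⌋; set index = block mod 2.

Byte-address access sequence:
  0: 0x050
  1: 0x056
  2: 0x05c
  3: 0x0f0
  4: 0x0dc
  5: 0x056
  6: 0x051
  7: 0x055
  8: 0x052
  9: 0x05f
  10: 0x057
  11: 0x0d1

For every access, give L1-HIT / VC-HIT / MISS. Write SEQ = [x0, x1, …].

SEQ = [MISS, L1-HIT, L1-HIT, MISS, MISS, VC-HIT, L1-HIT, L1-HIT, L1-HIT, L1-HIT, L1-HIT, VC-HIT]

0: 0x50 (blk 5, set 1) → MISS  vc=[]
1: 0x56 (blk 5, set 1) → L1-HIT  vc=[]
2: 0x5c (blk 5, set 1) → L1-HIT  vc=[]
3: 0xf0 (blk 15, set 1) → MISS  vc=[5]
4: 0xdc (blk 13, set 1) → MISS  vc=[5, 15]
5: 0x56 (blk 5, set 1) → VC-HIT  vc=[13, 15]
6: 0x51 (blk 5, set 1) → L1-HIT  vc=[13, 15]
7: 0x55 (blk 5, set 1) → L1-HIT  vc=[13, 15]
8: 0x52 (blk 5, set 1) → L1-HIT  vc=[13, 15]
9: 0x5f (blk 5, set 1) → L1-HIT  vc=[13, 15]
10: 0x57 (blk 5, set 1) → L1-HIT  vc=[13, 15]
11: 0xd1 (blk 13, set 1) → VC-HIT  vc=[5, 15]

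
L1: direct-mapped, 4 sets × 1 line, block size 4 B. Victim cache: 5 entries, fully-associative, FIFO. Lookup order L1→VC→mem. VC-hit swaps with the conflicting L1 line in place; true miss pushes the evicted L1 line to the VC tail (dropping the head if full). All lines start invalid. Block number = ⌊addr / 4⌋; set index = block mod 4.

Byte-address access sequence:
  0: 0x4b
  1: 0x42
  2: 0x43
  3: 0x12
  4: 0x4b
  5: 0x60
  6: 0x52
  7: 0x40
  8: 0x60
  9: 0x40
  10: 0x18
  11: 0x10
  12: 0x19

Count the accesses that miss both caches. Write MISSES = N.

  [0] addr=0x4b blk=18 s=2: MISS | VC []
  [1] addr=0x42 blk=16 s=0: MISS | VC []
  [2] addr=0x43 blk=16 s=0: L1-HIT | VC []
  [3] addr=0x12 blk=4 s=0: MISS | VC [16]
  [4] addr=0x4b blk=18 s=2: L1-HIT | VC [16]
  [5] addr=0x60 blk=24 s=0: MISS | VC [16, 4]
  [6] addr=0x52 blk=20 s=0: MISS | VC [16, 4, 24]
  [7] addr=0x40 blk=16 s=0: VC-HIT | VC [20, 4, 24]
  [8] addr=0x60 blk=24 s=0: VC-HIT | VC [20, 4, 16]
  [9] addr=0x40 blk=16 s=0: VC-HIT | VC [20, 4, 24]
  [10] addr=0x18 blk=6 s=2: MISS | VC [20, 4, 24, 18]
  [11] addr=0x10 blk=4 s=0: VC-HIT | VC [20, 16, 24, 18]
  [12] addr=0x19 blk=6 s=2: L1-HIT | VC [20, 16, 24, 18]

MISSES = 6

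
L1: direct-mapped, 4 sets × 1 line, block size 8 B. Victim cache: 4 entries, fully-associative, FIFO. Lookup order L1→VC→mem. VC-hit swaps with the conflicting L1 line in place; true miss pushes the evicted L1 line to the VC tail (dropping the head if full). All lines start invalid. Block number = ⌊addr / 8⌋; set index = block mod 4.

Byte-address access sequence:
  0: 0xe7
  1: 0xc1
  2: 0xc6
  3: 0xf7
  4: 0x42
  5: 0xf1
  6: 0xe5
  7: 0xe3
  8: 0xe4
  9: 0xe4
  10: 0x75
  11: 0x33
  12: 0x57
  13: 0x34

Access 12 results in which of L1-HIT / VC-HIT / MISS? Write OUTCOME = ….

OUTCOME = MISS

#0 0xe7→b28/s0 MISS; vc=[]
#1 0xc1→b24/s0 MISS; vc=[28]
#2 0xc6→b24/s0 L1-HIT; vc=[28]
#3 0xf7→b30/s2 MISS; vc=[28]
#4 0x42→b8/s0 MISS; vc=[28,24]
#5 0xf1→b30/s2 L1-HIT; vc=[28,24]
#6 0xe5→b28/s0 VC-HIT; vc=[8,24]
#7 0xe3→b28/s0 L1-HIT; vc=[8,24]
#8 0xe4→b28/s0 L1-HIT; vc=[8,24]
#9 0xe4→b28/s0 L1-HIT; vc=[8,24]
#10 0x75→b14/s2 MISS; vc=[8,24,30]
#11 0x33→b6/s2 MISS; vc=[8,24,30,14]
#12 0x57→b10/s2 MISS; vc=[24,30,14,6]
#13 0x34→b6/s2 VC-HIT; vc=[24,30,14,10]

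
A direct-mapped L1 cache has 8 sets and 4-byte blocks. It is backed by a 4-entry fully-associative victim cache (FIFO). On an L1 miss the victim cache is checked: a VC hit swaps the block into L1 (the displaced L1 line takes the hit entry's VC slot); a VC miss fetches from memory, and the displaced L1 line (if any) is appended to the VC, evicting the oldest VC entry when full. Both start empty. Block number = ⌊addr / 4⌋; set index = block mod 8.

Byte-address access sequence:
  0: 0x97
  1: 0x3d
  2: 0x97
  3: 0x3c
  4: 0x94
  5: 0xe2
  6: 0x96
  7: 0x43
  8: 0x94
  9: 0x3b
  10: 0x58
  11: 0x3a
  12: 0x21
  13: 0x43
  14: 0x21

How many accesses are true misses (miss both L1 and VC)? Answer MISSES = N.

#0 0x97→b37/s5 MISS; vc=[]
#1 0x3d→b15/s7 MISS; vc=[]
#2 0x97→b37/s5 L1-HIT; vc=[]
#3 0x3c→b15/s7 L1-HIT; vc=[]
#4 0x94→b37/s5 L1-HIT; vc=[]
#5 0xe2→b56/s0 MISS; vc=[]
#6 0x96→b37/s5 L1-HIT; vc=[]
#7 0x43→b16/s0 MISS; vc=[56]
#8 0x94→b37/s5 L1-HIT; vc=[56]
#9 0x3b→b14/s6 MISS; vc=[56]
#10 0x58→b22/s6 MISS; vc=[56,14]
#11 0x3a→b14/s6 VC-HIT; vc=[56,22]
#12 0x21→b8/s0 MISS; vc=[56,22,16]
#13 0x43→b16/s0 VC-HIT; vc=[56,22,8]
#14 0x21→b8/s0 VC-HIT; vc=[56,22,16]

MISSES = 7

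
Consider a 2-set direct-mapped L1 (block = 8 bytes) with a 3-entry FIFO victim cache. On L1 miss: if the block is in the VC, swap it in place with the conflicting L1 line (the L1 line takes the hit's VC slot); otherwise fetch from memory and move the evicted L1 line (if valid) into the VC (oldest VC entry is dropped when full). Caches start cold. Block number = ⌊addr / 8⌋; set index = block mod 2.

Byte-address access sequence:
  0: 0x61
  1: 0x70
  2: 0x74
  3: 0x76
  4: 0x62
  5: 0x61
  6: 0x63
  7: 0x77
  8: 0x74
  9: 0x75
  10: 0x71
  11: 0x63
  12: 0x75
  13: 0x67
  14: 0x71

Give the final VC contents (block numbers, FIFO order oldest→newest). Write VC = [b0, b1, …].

  [0] addr=0x61 blk=12 s=0: MISS | VC []
  [1] addr=0x70 blk=14 s=0: MISS | VC [12]
  [2] addr=0x74 blk=14 s=0: L1-HIT | VC [12]
  [3] addr=0x76 blk=14 s=0: L1-HIT | VC [12]
  [4] addr=0x62 blk=12 s=0: VC-HIT | VC [14]
  [5] addr=0x61 blk=12 s=0: L1-HIT | VC [14]
  [6] addr=0x63 blk=12 s=0: L1-HIT | VC [14]
  [7] addr=0x77 blk=14 s=0: VC-HIT | VC [12]
  [8] addr=0x74 blk=14 s=0: L1-HIT | VC [12]
  [9] addr=0x75 blk=14 s=0: L1-HIT | VC [12]
  [10] addr=0x71 blk=14 s=0: L1-HIT | VC [12]
  [11] addr=0x63 blk=12 s=0: VC-HIT | VC [14]
  [12] addr=0x75 blk=14 s=0: VC-HIT | VC [12]
  [13] addr=0x67 blk=12 s=0: VC-HIT | VC [14]
  [14] addr=0x71 blk=14 s=0: VC-HIT | VC [12]

VC = [12]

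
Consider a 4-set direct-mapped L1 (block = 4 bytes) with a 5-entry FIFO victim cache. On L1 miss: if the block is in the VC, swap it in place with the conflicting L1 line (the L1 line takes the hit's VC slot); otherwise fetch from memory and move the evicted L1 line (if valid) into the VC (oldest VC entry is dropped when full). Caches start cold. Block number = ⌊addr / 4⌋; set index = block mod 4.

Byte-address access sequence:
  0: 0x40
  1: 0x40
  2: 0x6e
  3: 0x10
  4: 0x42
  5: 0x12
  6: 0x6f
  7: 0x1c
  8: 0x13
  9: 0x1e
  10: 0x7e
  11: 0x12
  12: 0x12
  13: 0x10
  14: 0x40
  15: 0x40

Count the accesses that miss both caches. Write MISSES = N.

MISSES = 5

0: 0x40 (blk 16, set 0) → MISS  vc=[]
1: 0x40 (blk 16, set 0) → L1-HIT  vc=[]
2: 0x6e (blk 27, set 3) → MISS  vc=[]
3: 0x10 (blk 4, set 0) → MISS  vc=[16]
4: 0x42 (blk 16, set 0) → VC-HIT  vc=[4]
5: 0x12 (blk 4, set 0) → VC-HIT  vc=[16]
6: 0x6f (blk 27, set 3) → L1-HIT  vc=[16]
7: 0x1c (blk 7, set 3) → MISS  vc=[16, 27]
8: 0x13 (blk 4, set 0) → L1-HIT  vc=[16, 27]
9: 0x1e (blk 7, set 3) → L1-HIT  vc=[16, 27]
10: 0x7e (blk 31, set 3) → MISS  vc=[16, 27, 7]
11: 0x12 (blk 4, set 0) → L1-HIT  vc=[16, 27, 7]
12: 0x12 (blk 4, set 0) → L1-HIT  vc=[16, 27, 7]
13: 0x10 (blk 4, set 0) → L1-HIT  vc=[16, 27, 7]
14: 0x40 (blk 16, set 0) → VC-HIT  vc=[4, 27, 7]
15: 0x40 (blk 16, set 0) → L1-HIT  vc=[4, 27, 7]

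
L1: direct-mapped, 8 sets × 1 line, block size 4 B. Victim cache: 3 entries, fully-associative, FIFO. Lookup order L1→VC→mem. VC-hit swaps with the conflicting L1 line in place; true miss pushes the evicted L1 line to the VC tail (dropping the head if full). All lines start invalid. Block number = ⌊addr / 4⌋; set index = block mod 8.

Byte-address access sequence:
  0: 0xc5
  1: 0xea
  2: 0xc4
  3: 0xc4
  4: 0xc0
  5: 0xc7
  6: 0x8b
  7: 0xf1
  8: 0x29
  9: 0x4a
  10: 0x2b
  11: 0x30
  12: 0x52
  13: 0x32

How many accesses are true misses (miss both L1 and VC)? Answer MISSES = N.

0: 0xc5 (blk 49, set 1) → MISS  vc=[]
1: 0xea (blk 58, set 2) → MISS  vc=[]
2: 0xc4 (blk 49, set 1) → L1-HIT  vc=[]
3: 0xc4 (blk 49, set 1) → L1-HIT  vc=[]
4: 0xc0 (blk 48, set 0) → MISS  vc=[]
5: 0xc7 (blk 49, set 1) → L1-HIT  vc=[]
6: 0x8b (blk 34, set 2) → MISS  vc=[58]
7: 0xf1 (blk 60, set 4) → MISS  vc=[58]
8: 0x29 (blk 10, set 2) → MISS  vc=[58, 34]
9: 0x4a (blk 18, set 2) → MISS  vc=[58, 34, 10]
10: 0x2b (blk 10, set 2) → VC-HIT  vc=[58, 34, 18]
11: 0x30 (blk 12, set 4) → MISS  vc=[34, 18, 60]
12: 0x52 (blk 20, set 4) → MISS  vc=[18, 60, 12]
13: 0x32 (blk 12, set 4) → VC-HIT  vc=[18, 60, 20]

MISSES = 9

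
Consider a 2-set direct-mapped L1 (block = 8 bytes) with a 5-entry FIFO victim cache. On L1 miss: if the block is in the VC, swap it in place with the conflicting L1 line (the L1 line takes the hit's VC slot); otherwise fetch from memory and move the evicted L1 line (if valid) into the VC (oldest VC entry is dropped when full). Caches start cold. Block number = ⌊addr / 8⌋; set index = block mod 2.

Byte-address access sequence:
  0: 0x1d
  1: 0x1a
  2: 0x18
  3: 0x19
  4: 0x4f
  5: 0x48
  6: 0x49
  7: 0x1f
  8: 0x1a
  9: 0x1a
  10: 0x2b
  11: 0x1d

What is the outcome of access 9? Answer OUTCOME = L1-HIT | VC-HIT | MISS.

#0 0x1d→b3/s1 MISS; vc=[]
#1 0x1a→b3/s1 L1-HIT; vc=[]
#2 0x18→b3/s1 L1-HIT; vc=[]
#3 0x19→b3/s1 L1-HIT; vc=[]
#4 0x4f→b9/s1 MISS; vc=[3]
#5 0x48→b9/s1 L1-HIT; vc=[3]
#6 0x49→b9/s1 L1-HIT; vc=[3]
#7 0x1f→b3/s1 VC-HIT; vc=[9]
#8 0x1a→b3/s1 L1-HIT; vc=[9]
#9 0x1a→b3/s1 L1-HIT; vc=[9]
#10 0x2b→b5/s1 MISS; vc=[9,3]
#11 0x1d→b3/s1 VC-HIT; vc=[9,5]

OUTCOME = L1-HIT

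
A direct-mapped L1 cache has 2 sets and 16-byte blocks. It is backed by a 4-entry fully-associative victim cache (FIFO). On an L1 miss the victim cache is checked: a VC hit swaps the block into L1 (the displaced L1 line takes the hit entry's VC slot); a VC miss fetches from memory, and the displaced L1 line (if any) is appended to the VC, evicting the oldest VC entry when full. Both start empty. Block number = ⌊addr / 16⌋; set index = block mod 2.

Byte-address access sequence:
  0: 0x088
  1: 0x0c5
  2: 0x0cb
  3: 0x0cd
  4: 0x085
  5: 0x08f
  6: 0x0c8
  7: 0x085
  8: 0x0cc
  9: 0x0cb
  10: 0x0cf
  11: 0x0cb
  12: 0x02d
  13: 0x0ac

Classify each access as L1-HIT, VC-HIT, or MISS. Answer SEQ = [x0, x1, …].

SEQ = [MISS, MISS, L1-HIT, L1-HIT, VC-HIT, L1-HIT, VC-HIT, VC-HIT, VC-HIT, L1-HIT, L1-HIT, L1-HIT, MISS, MISS]

#0 0x88→b8/s0 MISS; vc=[]
#1 0xc5→b12/s0 MISS; vc=[8]
#2 0xcb→b12/s0 L1-HIT; vc=[8]
#3 0xcd→b12/s0 L1-HIT; vc=[8]
#4 0x85→b8/s0 VC-HIT; vc=[12]
#5 0x8f→b8/s0 L1-HIT; vc=[12]
#6 0xc8→b12/s0 VC-HIT; vc=[8]
#7 0x85→b8/s0 VC-HIT; vc=[12]
#8 0xcc→b12/s0 VC-HIT; vc=[8]
#9 0xcb→b12/s0 L1-HIT; vc=[8]
#10 0xcf→b12/s0 L1-HIT; vc=[8]
#11 0xcb→b12/s0 L1-HIT; vc=[8]
#12 0x2d→b2/s0 MISS; vc=[8,12]
#13 0xac→b10/s0 MISS; vc=[8,12,2]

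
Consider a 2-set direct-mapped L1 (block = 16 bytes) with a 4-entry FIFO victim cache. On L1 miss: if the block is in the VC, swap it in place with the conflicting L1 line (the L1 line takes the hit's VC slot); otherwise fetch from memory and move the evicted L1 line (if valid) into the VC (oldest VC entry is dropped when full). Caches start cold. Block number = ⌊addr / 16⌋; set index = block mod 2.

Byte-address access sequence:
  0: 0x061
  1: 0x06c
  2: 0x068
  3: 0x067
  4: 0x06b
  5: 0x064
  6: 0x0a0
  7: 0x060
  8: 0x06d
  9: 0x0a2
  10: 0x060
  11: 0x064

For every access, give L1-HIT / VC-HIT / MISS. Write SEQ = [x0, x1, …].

  [0] addr=0x61 blk=6 s=0: MISS | VC []
  [1] addr=0x6c blk=6 s=0: L1-HIT | VC []
  [2] addr=0x68 blk=6 s=0: L1-HIT | VC []
  [3] addr=0x67 blk=6 s=0: L1-HIT | VC []
  [4] addr=0x6b blk=6 s=0: L1-HIT | VC []
  [5] addr=0x64 blk=6 s=0: L1-HIT | VC []
  [6] addr=0xa0 blk=10 s=0: MISS | VC [6]
  [7] addr=0x60 blk=6 s=0: VC-HIT | VC [10]
  [8] addr=0x6d blk=6 s=0: L1-HIT | VC [10]
  [9] addr=0xa2 blk=10 s=0: VC-HIT | VC [6]
  [10] addr=0x60 blk=6 s=0: VC-HIT | VC [10]
  [11] addr=0x64 blk=6 s=0: L1-HIT | VC [10]

SEQ = [MISS, L1-HIT, L1-HIT, L1-HIT, L1-HIT, L1-HIT, MISS, VC-HIT, L1-HIT, VC-HIT, VC-HIT, L1-HIT]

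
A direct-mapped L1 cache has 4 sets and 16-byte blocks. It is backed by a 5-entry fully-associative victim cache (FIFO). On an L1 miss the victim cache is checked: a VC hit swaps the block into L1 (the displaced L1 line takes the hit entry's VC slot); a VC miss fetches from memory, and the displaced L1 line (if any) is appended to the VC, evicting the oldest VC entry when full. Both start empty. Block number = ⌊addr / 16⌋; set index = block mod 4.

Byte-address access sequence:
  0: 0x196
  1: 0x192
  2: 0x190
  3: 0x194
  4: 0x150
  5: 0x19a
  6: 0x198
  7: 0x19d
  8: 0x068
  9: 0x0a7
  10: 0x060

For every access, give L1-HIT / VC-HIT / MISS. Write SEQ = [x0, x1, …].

  [0] addr=0x196 blk=25 s=1: MISS | VC []
  [1] addr=0x192 blk=25 s=1: L1-HIT | VC []
  [2] addr=0x190 blk=25 s=1: L1-HIT | VC []
  [3] addr=0x194 blk=25 s=1: L1-HIT | VC []
  [4] addr=0x150 blk=21 s=1: MISS | VC [25]
  [5] addr=0x19a blk=25 s=1: VC-HIT | VC [21]
  [6] addr=0x198 blk=25 s=1: L1-HIT | VC [21]
  [7] addr=0x19d blk=25 s=1: L1-HIT | VC [21]
  [8] addr=0x68 blk=6 s=2: MISS | VC [21]
  [9] addr=0xa7 blk=10 s=2: MISS | VC [21, 6]
  [10] addr=0x60 blk=6 s=2: VC-HIT | VC [21, 10]

SEQ = [MISS, L1-HIT, L1-HIT, L1-HIT, MISS, VC-HIT, L1-HIT, L1-HIT, MISS, MISS, VC-HIT]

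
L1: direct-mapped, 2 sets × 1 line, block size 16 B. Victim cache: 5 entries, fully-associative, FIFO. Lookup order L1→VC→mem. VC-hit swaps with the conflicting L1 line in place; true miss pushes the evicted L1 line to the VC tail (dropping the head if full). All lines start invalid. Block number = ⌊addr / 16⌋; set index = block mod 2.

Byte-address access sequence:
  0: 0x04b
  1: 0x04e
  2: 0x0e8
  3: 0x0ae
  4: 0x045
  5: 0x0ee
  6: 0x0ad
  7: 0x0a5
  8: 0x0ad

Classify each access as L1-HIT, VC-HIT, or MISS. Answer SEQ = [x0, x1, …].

#0 0x4b→b4/s0 MISS; vc=[]
#1 0x4e→b4/s0 L1-HIT; vc=[]
#2 0xe8→b14/s0 MISS; vc=[4]
#3 0xae→b10/s0 MISS; vc=[4,14]
#4 0x45→b4/s0 VC-HIT; vc=[10,14]
#5 0xee→b14/s0 VC-HIT; vc=[10,4]
#6 0xad→b10/s0 VC-HIT; vc=[14,4]
#7 0xa5→b10/s0 L1-HIT; vc=[14,4]
#8 0xad→b10/s0 L1-HIT; vc=[14,4]

SEQ = [MISS, L1-HIT, MISS, MISS, VC-HIT, VC-HIT, VC-HIT, L1-HIT, L1-HIT]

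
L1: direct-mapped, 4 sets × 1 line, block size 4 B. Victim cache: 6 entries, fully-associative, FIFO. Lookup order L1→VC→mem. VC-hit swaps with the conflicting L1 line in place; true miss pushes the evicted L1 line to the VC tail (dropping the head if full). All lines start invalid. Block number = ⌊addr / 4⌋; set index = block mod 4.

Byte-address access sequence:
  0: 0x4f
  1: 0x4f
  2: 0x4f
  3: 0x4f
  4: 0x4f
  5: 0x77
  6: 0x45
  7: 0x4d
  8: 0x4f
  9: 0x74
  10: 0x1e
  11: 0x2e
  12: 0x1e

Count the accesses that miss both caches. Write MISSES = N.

  [0] addr=0x4f blk=19 s=3: MISS | VC []
  [1] addr=0x4f blk=19 s=3: L1-HIT | VC []
  [2] addr=0x4f blk=19 s=3: L1-HIT | VC []
  [3] addr=0x4f blk=19 s=3: L1-HIT | VC []
  [4] addr=0x4f blk=19 s=3: L1-HIT | VC []
  [5] addr=0x77 blk=29 s=1: MISS | VC []
  [6] addr=0x45 blk=17 s=1: MISS | VC [29]
  [7] addr=0x4d blk=19 s=3: L1-HIT | VC [29]
  [8] addr=0x4f blk=19 s=3: L1-HIT | VC [29]
  [9] addr=0x74 blk=29 s=1: VC-HIT | VC [17]
  [10] addr=0x1e blk=7 s=3: MISS | VC [17, 19]
  [11] addr=0x2e blk=11 s=3: MISS | VC [17, 19, 7]
  [12] addr=0x1e blk=7 s=3: VC-HIT | VC [17, 19, 11]

MISSES = 5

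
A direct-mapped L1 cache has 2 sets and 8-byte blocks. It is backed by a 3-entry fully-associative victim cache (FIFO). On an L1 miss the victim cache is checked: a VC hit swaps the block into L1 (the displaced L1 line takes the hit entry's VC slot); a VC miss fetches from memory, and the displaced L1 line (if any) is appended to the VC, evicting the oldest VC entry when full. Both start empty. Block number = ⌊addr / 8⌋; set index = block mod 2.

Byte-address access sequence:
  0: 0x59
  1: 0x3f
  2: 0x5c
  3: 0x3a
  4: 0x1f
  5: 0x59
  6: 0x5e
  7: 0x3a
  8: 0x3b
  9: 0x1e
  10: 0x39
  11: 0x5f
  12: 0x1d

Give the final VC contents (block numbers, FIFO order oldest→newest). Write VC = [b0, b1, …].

VC = [11, 7]

0: 0x59 (blk 11, set 1) → MISS  vc=[]
1: 0x3f (blk 7, set 1) → MISS  vc=[11]
2: 0x5c (blk 11, set 1) → VC-HIT  vc=[7]
3: 0x3a (blk 7, set 1) → VC-HIT  vc=[11]
4: 0x1f (blk 3, set 1) → MISS  vc=[11, 7]
5: 0x59 (blk 11, set 1) → VC-HIT  vc=[3, 7]
6: 0x5e (blk 11, set 1) → L1-HIT  vc=[3, 7]
7: 0x3a (blk 7, set 1) → VC-HIT  vc=[3, 11]
8: 0x3b (blk 7, set 1) → L1-HIT  vc=[3, 11]
9: 0x1e (blk 3, set 1) → VC-HIT  vc=[7, 11]
10: 0x39 (blk 7, set 1) → VC-HIT  vc=[3, 11]
11: 0x5f (blk 11, set 1) → VC-HIT  vc=[3, 7]
12: 0x1d (blk 3, set 1) → VC-HIT  vc=[11, 7]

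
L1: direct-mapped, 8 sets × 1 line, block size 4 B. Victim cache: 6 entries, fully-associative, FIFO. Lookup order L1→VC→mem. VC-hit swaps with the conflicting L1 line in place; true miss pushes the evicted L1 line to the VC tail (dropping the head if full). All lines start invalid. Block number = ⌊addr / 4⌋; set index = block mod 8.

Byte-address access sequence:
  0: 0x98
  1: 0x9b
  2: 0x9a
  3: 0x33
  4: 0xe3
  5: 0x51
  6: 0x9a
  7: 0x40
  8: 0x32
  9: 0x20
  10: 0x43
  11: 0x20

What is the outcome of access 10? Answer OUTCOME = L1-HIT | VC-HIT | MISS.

0: 0x98 (blk 38, set 6) → MISS  vc=[]
1: 0x9b (blk 38, set 6) → L1-HIT  vc=[]
2: 0x9a (blk 38, set 6) → L1-HIT  vc=[]
3: 0x33 (blk 12, set 4) → MISS  vc=[]
4: 0xe3 (blk 56, set 0) → MISS  vc=[]
5: 0x51 (blk 20, set 4) → MISS  vc=[12]
6: 0x9a (blk 38, set 6) → L1-HIT  vc=[12]
7: 0x40 (blk 16, set 0) → MISS  vc=[12, 56]
8: 0x32 (blk 12, set 4) → VC-HIT  vc=[20, 56]
9: 0x20 (blk 8, set 0) → MISS  vc=[20, 56, 16]
10: 0x43 (blk 16, set 0) → VC-HIT  vc=[20, 56, 8]
11: 0x20 (blk 8, set 0) → VC-HIT  vc=[20, 56, 16]

OUTCOME = VC-HIT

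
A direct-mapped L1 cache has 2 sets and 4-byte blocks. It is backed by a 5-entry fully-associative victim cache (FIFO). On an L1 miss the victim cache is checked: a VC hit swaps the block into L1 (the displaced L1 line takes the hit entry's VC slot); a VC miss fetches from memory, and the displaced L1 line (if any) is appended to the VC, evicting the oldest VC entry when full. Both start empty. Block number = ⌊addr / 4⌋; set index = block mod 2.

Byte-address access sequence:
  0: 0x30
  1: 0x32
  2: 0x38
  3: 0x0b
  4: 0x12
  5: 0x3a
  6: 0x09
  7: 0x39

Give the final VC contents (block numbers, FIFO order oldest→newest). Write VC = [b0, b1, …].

#0 0x30→b12/s0 MISS; vc=[]
#1 0x32→b12/s0 L1-HIT; vc=[]
#2 0x38→b14/s0 MISS; vc=[12]
#3 0xb→b2/s0 MISS; vc=[12,14]
#4 0x12→b4/s0 MISS; vc=[12,14,2]
#5 0x3a→b14/s0 VC-HIT; vc=[12,4,2]
#6 0x9→b2/s0 VC-HIT; vc=[12,4,14]
#7 0x39→b14/s0 VC-HIT; vc=[12,4,2]

VC = [12, 4, 2]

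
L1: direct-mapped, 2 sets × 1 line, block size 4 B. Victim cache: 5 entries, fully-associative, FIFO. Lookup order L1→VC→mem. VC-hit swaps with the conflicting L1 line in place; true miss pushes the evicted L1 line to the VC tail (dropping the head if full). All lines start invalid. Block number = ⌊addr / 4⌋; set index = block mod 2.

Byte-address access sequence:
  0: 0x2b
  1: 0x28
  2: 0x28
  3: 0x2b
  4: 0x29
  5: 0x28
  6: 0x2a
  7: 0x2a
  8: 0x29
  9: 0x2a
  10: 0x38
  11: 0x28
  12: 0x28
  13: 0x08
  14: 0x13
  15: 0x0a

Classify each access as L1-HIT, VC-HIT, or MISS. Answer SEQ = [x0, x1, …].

SEQ = [MISS, L1-HIT, L1-HIT, L1-HIT, L1-HIT, L1-HIT, L1-HIT, L1-HIT, L1-HIT, L1-HIT, MISS, VC-HIT, L1-HIT, MISS, MISS, VC-HIT]

#0 0x2b→b10/s0 MISS; vc=[]
#1 0x28→b10/s0 L1-HIT; vc=[]
#2 0x28→b10/s0 L1-HIT; vc=[]
#3 0x2b→b10/s0 L1-HIT; vc=[]
#4 0x29→b10/s0 L1-HIT; vc=[]
#5 0x28→b10/s0 L1-HIT; vc=[]
#6 0x2a→b10/s0 L1-HIT; vc=[]
#7 0x2a→b10/s0 L1-HIT; vc=[]
#8 0x29→b10/s0 L1-HIT; vc=[]
#9 0x2a→b10/s0 L1-HIT; vc=[]
#10 0x38→b14/s0 MISS; vc=[10]
#11 0x28→b10/s0 VC-HIT; vc=[14]
#12 0x28→b10/s0 L1-HIT; vc=[14]
#13 0x8→b2/s0 MISS; vc=[14,10]
#14 0x13→b4/s0 MISS; vc=[14,10,2]
#15 0xa→b2/s0 VC-HIT; vc=[14,10,4]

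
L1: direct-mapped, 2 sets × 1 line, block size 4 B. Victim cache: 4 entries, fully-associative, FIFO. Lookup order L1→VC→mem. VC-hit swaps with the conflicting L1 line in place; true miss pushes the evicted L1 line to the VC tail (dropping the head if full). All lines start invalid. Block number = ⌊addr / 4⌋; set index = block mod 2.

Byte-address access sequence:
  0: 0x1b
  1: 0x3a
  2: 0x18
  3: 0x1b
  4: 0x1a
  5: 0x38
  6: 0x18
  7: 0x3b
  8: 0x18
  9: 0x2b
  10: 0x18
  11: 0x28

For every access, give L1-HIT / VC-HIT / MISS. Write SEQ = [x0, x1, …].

#0 0x1b→b6/s0 MISS; vc=[]
#1 0x3a→b14/s0 MISS; vc=[6]
#2 0x18→b6/s0 VC-HIT; vc=[14]
#3 0x1b→b6/s0 L1-HIT; vc=[14]
#4 0x1a→b6/s0 L1-HIT; vc=[14]
#5 0x38→b14/s0 VC-HIT; vc=[6]
#6 0x18→b6/s0 VC-HIT; vc=[14]
#7 0x3b→b14/s0 VC-HIT; vc=[6]
#8 0x18→b6/s0 VC-HIT; vc=[14]
#9 0x2b→b10/s0 MISS; vc=[14,6]
#10 0x18→b6/s0 VC-HIT; vc=[14,10]
#11 0x28→b10/s0 VC-HIT; vc=[14,6]

SEQ = [MISS, MISS, VC-HIT, L1-HIT, L1-HIT, VC-HIT, VC-HIT, VC-HIT, VC-HIT, MISS, VC-HIT, VC-HIT]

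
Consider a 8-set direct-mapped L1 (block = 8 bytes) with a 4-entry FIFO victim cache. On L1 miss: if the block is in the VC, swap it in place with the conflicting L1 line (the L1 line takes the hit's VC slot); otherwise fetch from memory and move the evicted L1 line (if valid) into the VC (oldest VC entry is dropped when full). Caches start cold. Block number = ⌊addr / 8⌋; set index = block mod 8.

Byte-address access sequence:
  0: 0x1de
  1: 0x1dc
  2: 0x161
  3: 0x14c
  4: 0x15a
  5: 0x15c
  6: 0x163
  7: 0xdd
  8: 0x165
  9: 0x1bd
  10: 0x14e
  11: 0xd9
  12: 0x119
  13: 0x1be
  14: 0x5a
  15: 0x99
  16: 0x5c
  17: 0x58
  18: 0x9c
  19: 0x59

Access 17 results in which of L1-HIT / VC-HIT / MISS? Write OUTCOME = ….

OUTCOME = L1-HIT

  [0] addr=0x1de blk=59 s=3: MISS | VC []
  [1] addr=0x1dc blk=59 s=3: L1-HIT | VC []
  [2] addr=0x161 blk=44 s=4: MISS | VC []
  [3] addr=0x14c blk=41 s=1: MISS | VC []
  [4] addr=0x15a blk=43 s=3: MISS | VC [59]
  [5] addr=0x15c blk=43 s=3: L1-HIT | VC [59]
  [6] addr=0x163 blk=44 s=4: L1-HIT | VC [59]
  [7] addr=0xdd blk=27 s=3: MISS | VC [59, 43]
  [8] addr=0x165 blk=44 s=4: L1-HIT | VC [59, 43]
  [9] addr=0x1bd blk=55 s=7: MISS | VC [59, 43]
  [10] addr=0x14e blk=41 s=1: L1-HIT | VC [59, 43]
  [11] addr=0xd9 blk=27 s=3: L1-HIT | VC [59, 43]
  [12] addr=0x119 blk=35 s=3: MISS | VC [59, 43, 27]
  [13] addr=0x1be blk=55 s=7: L1-HIT | VC [59, 43, 27]
  [14] addr=0x5a blk=11 s=3: MISS | VC [59, 43, 27, 35]
  [15] addr=0x99 blk=19 s=3: MISS | VC [43, 27, 35, 11]
  [16] addr=0x5c blk=11 s=3: VC-HIT | VC [43, 27, 35, 19]
  [17] addr=0x58 blk=11 s=3: L1-HIT | VC [43, 27, 35, 19]
  [18] addr=0x9c blk=19 s=3: VC-HIT | VC [43, 27, 35, 11]
  [19] addr=0x59 blk=11 s=3: VC-HIT | VC [43, 27, 35, 19]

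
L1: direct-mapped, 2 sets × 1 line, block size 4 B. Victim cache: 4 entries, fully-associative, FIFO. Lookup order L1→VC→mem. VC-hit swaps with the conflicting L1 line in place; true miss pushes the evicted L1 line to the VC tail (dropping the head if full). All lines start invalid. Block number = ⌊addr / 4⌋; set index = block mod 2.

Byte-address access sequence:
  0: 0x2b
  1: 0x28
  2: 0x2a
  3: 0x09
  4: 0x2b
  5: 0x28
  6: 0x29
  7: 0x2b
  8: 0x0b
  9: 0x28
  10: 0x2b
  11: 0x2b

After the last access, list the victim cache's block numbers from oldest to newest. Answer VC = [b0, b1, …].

VC = [2]

  [0] addr=0x2b blk=10 s=0: MISS | VC []
  [1] addr=0x28 blk=10 s=0: L1-HIT | VC []
  [2] addr=0x2a blk=10 s=0: L1-HIT | VC []
  [3] addr=0x9 blk=2 s=0: MISS | VC [10]
  [4] addr=0x2b blk=10 s=0: VC-HIT | VC [2]
  [5] addr=0x28 blk=10 s=0: L1-HIT | VC [2]
  [6] addr=0x29 blk=10 s=0: L1-HIT | VC [2]
  [7] addr=0x2b blk=10 s=0: L1-HIT | VC [2]
  [8] addr=0xb blk=2 s=0: VC-HIT | VC [10]
  [9] addr=0x28 blk=10 s=0: VC-HIT | VC [2]
  [10] addr=0x2b blk=10 s=0: L1-HIT | VC [2]
  [11] addr=0x2b blk=10 s=0: L1-HIT | VC [2]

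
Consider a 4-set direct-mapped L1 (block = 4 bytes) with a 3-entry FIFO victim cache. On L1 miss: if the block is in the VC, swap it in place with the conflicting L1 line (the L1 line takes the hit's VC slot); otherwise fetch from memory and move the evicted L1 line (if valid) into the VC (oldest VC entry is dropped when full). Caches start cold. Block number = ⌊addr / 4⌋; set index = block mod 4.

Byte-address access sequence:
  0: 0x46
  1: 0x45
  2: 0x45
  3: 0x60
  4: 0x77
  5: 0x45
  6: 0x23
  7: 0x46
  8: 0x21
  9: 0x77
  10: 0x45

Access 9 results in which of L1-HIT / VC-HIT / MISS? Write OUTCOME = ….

  [0] addr=0x46 blk=17 s=1: MISS | VC []
  [1] addr=0x45 blk=17 s=1: L1-HIT | VC []
  [2] addr=0x45 blk=17 s=1: L1-HIT | VC []
  [3] addr=0x60 blk=24 s=0: MISS | VC []
  [4] addr=0x77 blk=29 s=1: MISS | VC [17]
  [5] addr=0x45 blk=17 s=1: VC-HIT | VC [29]
  [6] addr=0x23 blk=8 s=0: MISS | VC [29, 24]
  [7] addr=0x46 blk=17 s=1: L1-HIT | VC [29, 24]
  [8] addr=0x21 blk=8 s=0: L1-HIT | VC [29, 24]
  [9] addr=0x77 blk=29 s=1: VC-HIT | VC [17, 24]
  [10] addr=0x45 blk=17 s=1: VC-HIT | VC [29, 24]

OUTCOME = VC-HIT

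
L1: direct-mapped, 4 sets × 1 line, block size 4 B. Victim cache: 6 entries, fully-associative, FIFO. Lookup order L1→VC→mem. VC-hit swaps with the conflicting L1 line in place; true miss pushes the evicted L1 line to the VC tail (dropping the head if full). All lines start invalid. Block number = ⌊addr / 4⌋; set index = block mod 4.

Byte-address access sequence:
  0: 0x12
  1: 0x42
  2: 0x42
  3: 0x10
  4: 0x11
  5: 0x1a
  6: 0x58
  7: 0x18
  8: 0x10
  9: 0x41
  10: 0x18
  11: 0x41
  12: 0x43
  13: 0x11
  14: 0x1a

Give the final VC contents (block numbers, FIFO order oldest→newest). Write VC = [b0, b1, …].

VC = [16, 22]

#0 0x12→b4/s0 MISS; vc=[]
#1 0x42→b16/s0 MISS; vc=[4]
#2 0x42→b16/s0 L1-HIT; vc=[4]
#3 0x10→b4/s0 VC-HIT; vc=[16]
#4 0x11→b4/s0 L1-HIT; vc=[16]
#5 0x1a→b6/s2 MISS; vc=[16]
#6 0x58→b22/s2 MISS; vc=[16,6]
#7 0x18→b6/s2 VC-HIT; vc=[16,22]
#8 0x10→b4/s0 L1-HIT; vc=[16,22]
#9 0x41→b16/s0 VC-HIT; vc=[4,22]
#10 0x18→b6/s2 L1-HIT; vc=[4,22]
#11 0x41→b16/s0 L1-HIT; vc=[4,22]
#12 0x43→b16/s0 L1-HIT; vc=[4,22]
#13 0x11→b4/s0 VC-HIT; vc=[16,22]
#14 0x1a→b6/s2 L1-HIT; vc=[16,22]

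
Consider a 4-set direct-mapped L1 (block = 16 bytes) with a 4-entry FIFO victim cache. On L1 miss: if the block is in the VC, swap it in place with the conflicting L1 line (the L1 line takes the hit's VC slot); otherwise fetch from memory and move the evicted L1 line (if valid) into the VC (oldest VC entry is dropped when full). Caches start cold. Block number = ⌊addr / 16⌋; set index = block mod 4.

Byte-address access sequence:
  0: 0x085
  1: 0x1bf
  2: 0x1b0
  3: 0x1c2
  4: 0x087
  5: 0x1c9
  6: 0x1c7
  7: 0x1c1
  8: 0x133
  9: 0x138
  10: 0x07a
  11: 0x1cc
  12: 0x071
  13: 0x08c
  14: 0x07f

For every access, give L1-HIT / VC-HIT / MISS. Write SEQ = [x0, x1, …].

  [0] addr=0x85 blk=8 s=0: MISS | VC []
  [1] addr=0x1bf blk=27 s=3: MISS | VC []
  [2] addr=0x1b0 blk=27 s=3: L1-HIT | VC []
  [3] addr=0x1c2 blk=28 s=0: MISS | VC [8]
  [4] addr=0x87 blk=8 s=0: VC-HIT | VC [28]
  [5] addr=0x1c9 blk=28 s=0: VC-HIT | VC [8]
  [6] addr=0x1c7 blk=28 s=0: L1-HIT | VC [8]
  [7] addr=0x1c1 blk=28 s=0: L1-HIT | VC [8]
  [8] addr=0x133 blk=19 s=3: MISS | VC [8, 27]
  [9] addr=0x138 blk=19 s=3: L1-HIT | VC [8, 27]
  [10] addr=0x7a blk=7 s=3: MISS | VC [8, 27, 19]
  [11] addr=0x1cc blk=28 s=0: L1-HIT | VC [8, 27, 19]
  [12] addr=0x71 blk=7 s=3: L1-HIT | VC [8, 27, 19]
  [13] addr=0x8c blk=8 s=0: VC-HIT | VC [28, 27, 19]
  [14] addr=0x7f blk=7 s=3: L1-HIT | VC [28, 27, 19]

SEQ = [MISS, MISS, L1-HIT, MISS, VC-HIT, VC-HIT, L1-HIT, L1-HIT, MISS, L1-HIT, MISS, L1-HIT, L1-HIT, VC-HIT, L1-HIT]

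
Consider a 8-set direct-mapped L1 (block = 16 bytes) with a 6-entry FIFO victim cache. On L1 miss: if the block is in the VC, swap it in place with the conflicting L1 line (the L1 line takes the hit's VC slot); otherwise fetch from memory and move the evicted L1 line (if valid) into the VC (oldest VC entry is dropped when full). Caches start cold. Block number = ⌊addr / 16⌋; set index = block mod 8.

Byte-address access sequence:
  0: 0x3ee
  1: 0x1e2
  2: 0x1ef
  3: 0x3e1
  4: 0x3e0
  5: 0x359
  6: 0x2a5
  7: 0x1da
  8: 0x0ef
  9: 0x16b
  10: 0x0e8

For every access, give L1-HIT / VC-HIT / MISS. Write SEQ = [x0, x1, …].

  [0] addr=0x3ee blk=62 s=6: MISS | VC []
  [1] addr=0x1e2 blk=30 s=6: MISS | VC [62]
  [2] addr=0x1ef blk=30 s=6: L1-HIT | VC [62]
  [3] addr=0x3e1 blk=62 s=6: VC-HIT | VC [30]
  [4] addr=0x3e0 blk=62 s=6: L1-HIT | VC [30]
  [5] addr=0x359 blk=53 s=5: MISS | VC [30]
  [6] addr=0x2a5 blk=42 s=2: MISS | VC [30]
  [7] addr=0x1da blk=29 s=5: MISS | VC [30, 53]
  [8] addr=0xef blk=14 s=6: MISS | VC [30, 53, 62]
  [9] addr=0x16b blk=22 s=6: MISS | VC [30, 53, 62, 14]
  [10] addr=0xe8 blk=14 s=6: VC-HIT | VC [30, 53, 62, 22]

SEQ = [MISS, MISS, L1-HIT, VC-HIT, L1-HIT, MISS, MISS, MISS, MISS, MISS, VC-HIT]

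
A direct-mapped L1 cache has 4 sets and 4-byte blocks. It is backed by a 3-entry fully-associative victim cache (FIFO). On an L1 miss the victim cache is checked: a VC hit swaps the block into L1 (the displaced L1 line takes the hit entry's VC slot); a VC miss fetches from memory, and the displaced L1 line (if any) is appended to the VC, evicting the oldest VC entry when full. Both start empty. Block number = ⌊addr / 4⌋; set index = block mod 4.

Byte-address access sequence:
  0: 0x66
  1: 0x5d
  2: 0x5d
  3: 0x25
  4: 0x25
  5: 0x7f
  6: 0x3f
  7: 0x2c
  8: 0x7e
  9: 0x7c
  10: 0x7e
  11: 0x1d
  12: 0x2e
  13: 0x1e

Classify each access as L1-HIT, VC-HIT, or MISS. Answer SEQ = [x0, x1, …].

SEQ = [MISS, MISS, L1-HIT, MISS, L1-HIT, MISS, MISS, MISS, VC-HIT, L1-HIT, L1-HIT, MISS, VC-HIT, VC-HIT]

#0 0x66→b25/s1 MISS; vc=[]
#1 0x5d→b23/s3 MISS; vc=[]
#2 0x5d→b23/s3 L1-HIT; vc=[]
#3 0x25→b9/s1 MISS; vc=[25]
#4 0x25→b9/s1 L1-HIT; vc=[25]
#5 0x7f→b31/s3 MISS; vc=[25,23]
#6 0x3f→b15/s3 MISS; vc=[25,23,31]
#7 0x2c→b11/s3 MISS; vc=[23,31,15]
#8 0x7e→b31/s3 VC-HIT; vc=[23,11,15]
#9 0x7c→b31/s3 L1-HIT; vc=[23,11,15]
#10 0x7e→b31/s3 L1-HIT; vc=[23,11,15]
#11 0x1d→b7/s3 MISS; vc=[11,15,31]
#12 0x2e→b11/s3 VC-HIT; vc=[7,15,31]
#13 0x1e→b7/s3 VC-HIT; vc=[11,15,31]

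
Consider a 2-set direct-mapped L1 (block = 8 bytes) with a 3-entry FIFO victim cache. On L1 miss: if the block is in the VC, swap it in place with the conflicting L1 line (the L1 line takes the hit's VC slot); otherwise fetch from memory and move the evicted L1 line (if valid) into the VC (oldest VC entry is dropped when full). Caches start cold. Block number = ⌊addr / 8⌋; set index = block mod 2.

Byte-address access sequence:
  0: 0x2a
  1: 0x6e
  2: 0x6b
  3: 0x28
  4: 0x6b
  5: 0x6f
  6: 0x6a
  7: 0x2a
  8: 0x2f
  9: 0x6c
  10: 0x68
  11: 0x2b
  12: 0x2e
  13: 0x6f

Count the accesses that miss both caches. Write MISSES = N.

MISSES = 2

0: 0x2a (blk 5, set 1) → MISS  vc=[]
1: 0x6e (blk 13, set 1) → MISS  vc=[5]
2: 0x6b (blk 13, set 1) → L1-HIT  vc=[5]
3: 0x28 (blk 5, set 1) → VC-HIT  vc=[13]
4: 0x6b (blk 13, set 1) → VC-HIT  vc=[5]
5: 0x6f (blk 13, set 1) → L1-HIT  vc=[5]
6: 0x6a (blk 13, set 1) → L1-HIT  vc=[5]
7: 0x2a (blk 5, set 1) → VC-HIT  vc=[13]
8: 0x2f (blk 5, set 1) → L1-HIT  vc=[13]
9: 0x6c (blk 13, set 1) → VC-HIT  vc=[5]
10: 0x68 (blk 13, set 1) → L1-HIT  vc=[5]
11: 0x2b (blk 5, set 1) → VC-HIT  vc=[13]
12: 0x2e (blk 5, set 1) → L1-HIT  vc=[13]
13: 0x6f (blk 13, set 1) → VC-HIT  vc=[5]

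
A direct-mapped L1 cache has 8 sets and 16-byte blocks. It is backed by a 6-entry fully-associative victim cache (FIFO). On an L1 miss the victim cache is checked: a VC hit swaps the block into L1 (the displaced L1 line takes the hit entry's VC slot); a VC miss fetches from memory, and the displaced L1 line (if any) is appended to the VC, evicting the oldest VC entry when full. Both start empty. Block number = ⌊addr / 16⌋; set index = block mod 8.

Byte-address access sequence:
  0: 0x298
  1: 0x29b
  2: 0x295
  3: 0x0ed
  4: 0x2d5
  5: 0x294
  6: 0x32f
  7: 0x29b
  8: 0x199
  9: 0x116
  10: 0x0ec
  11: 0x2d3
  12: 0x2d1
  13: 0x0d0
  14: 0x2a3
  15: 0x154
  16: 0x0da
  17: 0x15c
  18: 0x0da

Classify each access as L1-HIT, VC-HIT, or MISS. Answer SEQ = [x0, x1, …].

SEQ = [MISS, L1-HIT, L1-HIT, MISS, MISS, L1-HIT, MISS, L1-HIT, MISS, MISS, L1-HIT, L1-HIT, L1-HIT, MISS, MISS, MISS, VC-HIT, VC-HIT, VC-HIT]

0: 0x298 (blk 41, set 1) → MISS  vc=[]
1: 0x29b (blk 41, set 1) → L1-HIT  vc=[]
2: 0x295 (blk 41, set 1) → L1-HIT  vc=[]
3: 0xed (blk 14, set 6) → MISS  vc=[]
4: 0x2d5 (blk 45, set 5) → MISS  vc=[]
5: 0x294 (blk 41, set 1) → L1-HIT  vc=[]
6: 0x32f (blk 50, set 2) → MISS  vc=[]
7: 0x29b (blk 41, set 1) → L1-HIT  vc=[]
8: 0x199 (blk 25, set 1) → MISS  vc=[41]
9: 0x116 (blk 17, set 1) → MISS  vc=[41, 25]
10: 0xec (blk 14, set 6) → L1-HIT  vc=[41, 25]
11: 0x2d3 (blk 45, set 5) → L1-HIT  vc=[41, 25]
12: 0x2d1 (blk 45, set 5) → L1-HIT  vc=[41, 25]
13: 0xd0 (blk 13, set 5) → MISS  vc=[41, 25, 45]
14: 0x2a3 (blk 42, set 2) → MISS  vc=[41, 25, 45, 50]
15: 0x154 (blk 21, set 5) → MISS  vc=[41, 25, 45, 50, 13]
16: 0xda (blk 13, set 5) → VC-HIT  vc=[41, 25, 45, 50, 21]
17: 0x15c (blk 21, set 5) → VC-HIT  vc=[41, 25, 45, 50, 13]
18: 0xda (blk 13, set 5) → VC-HIT  vc=[41, 25, 45, 50, 21]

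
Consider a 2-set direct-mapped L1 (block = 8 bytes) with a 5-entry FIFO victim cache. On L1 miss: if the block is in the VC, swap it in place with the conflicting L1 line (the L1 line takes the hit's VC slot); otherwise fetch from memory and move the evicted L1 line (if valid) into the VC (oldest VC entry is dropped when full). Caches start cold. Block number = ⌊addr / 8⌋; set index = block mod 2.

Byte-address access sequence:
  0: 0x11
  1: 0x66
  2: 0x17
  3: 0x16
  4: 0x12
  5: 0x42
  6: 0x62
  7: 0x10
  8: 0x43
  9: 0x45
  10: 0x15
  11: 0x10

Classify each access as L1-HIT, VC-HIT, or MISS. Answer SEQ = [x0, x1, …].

  [0] addr=0x11 blk=2 s=0: MISS | VC []
  [1] addr=0x66 blk=12 s=0: MISS | VC [2]
  [2] addr=0x17 blk=2 s=0: VC-HIT | VC [12]
  [3] addr=0x16 blk=2 s=0: L1-HIT | VC [12]
  [4] addr=0x12 blk=2 s=0: L1-HIT | VC [12]
  [5] addr=0x42 blk=8 s=0: MISS | VC [12, 2]
  [6] addr=0x62 blk=12 s=0: VC-HIT | VC [8, 2]
  [7] addr=0x10 blk=2 s=0: VC-HIT | VC [8, 12]
  [8] addr=0x43 blk=8 s=0: VC-HIT | VC [2, 12]
  [9] addr=0x45 blk=8 s=0: L1-HIT | VC [2, 12]
  [10] addr=0x15 blk=2 s=0: VC-HIT | VC [8, 12]
  [11] addr=0x10 blk=2 s=0: L1-HIT | VC [8, 12]

SEQ = [MISS, MISS, VC-HIT, L1-HIT, L1-HIT, MISS, VC-HIT, VC-HIT, VC-HIT, L1-HIT, VC-HIT, L1-HIT]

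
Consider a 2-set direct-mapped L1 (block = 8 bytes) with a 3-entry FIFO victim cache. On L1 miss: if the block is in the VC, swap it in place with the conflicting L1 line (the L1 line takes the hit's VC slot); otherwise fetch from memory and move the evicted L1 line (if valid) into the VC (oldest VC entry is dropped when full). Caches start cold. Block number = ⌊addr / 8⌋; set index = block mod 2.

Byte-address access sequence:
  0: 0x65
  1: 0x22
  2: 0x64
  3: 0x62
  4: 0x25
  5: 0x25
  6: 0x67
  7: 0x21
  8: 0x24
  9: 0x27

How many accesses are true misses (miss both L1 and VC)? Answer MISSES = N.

MISSES = 2

  [0] addr=0x65 blk=12 s=0: MISS | VC []
  [1] addr=0x22 blk=4 s=0: MISS | VC [12]
  [2] addr=0x64 blk=12 s=0: VC-HIT | VC [4]
  [3] addr=0x62 blk=12 s=0: L1-HIT | VC [4]
  [4] addr=0x25 blk=4 s=0: VC-HIT | VC [12]
  [5] addr=0x25 blk=4 s=0: L1-HIT | VC [12]
  [6] addr=0x67 blk=12 s=0: VC-HIT | VC [4]
  [7] addr=0x21 blk=4 s=0: VC-HIT | VC [12]
  [8] addr=0x24 blk=4 s=0: L1-HIT | VC [12]
  [9] addr=0x27 blk=4 s=0: L1-HIT | VC [12]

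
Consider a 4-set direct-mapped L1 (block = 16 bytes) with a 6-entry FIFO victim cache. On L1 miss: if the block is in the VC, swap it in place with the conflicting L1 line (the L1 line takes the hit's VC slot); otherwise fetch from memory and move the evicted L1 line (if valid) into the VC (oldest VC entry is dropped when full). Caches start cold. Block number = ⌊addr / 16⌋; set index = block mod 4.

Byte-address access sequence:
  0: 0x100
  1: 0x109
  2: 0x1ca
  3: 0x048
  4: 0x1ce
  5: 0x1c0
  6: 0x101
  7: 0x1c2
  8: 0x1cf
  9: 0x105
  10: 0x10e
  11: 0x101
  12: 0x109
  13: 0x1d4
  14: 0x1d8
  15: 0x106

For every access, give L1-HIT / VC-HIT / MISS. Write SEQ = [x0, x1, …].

#0 0x100→b16/s0 MISS; vc=[]
#1 0x109→b16/s0 L1-HIT; vc=[]
#2 0x1ca→b28/s0 MISS; vc=[16]
#3 0x48→b4/s0 MISS; vc=[16,28]
#4 0x1ce→b28/s0 VC-HIT; vc=[16,4]
#5 0x1c0→b28/s0 L1-HIT; vc=[16,4]
#6 0x101→b16/s0 VC-HIT; vc=[28,4]
#7 0x1c2→b28/s0 VC-HIT; vc=[16,4]
#8 0x1cf→b28/s0 L1-HIT; vc=[16,4]
#9 0x105→b16/s0 VC-HIT; vc=[28,4]
#10 0x10e→b16/s0 L1-HIT; vc=[28,4]
#11 0x101→b16/s0 L1-HIT; vc=[28,4]
#12 0x109→b16/s0 L1-HIT; vc=[28,4]
#13 0x1d4→b29/s1 MISS; vc=[28,4]
#14 0x1d8→b29/s1 L1-HIT; vc=[28,4]
#15 0x106→b16/s0 L1-HIT; vc=[28,4]

SEQ = [MISS, L1-HIT, MISS, MISS, VC-HIT, L1-HIT, VC-HIT, VC-HIT, L1-HIT, VC-HIT, L1-HIT, L1-HIT, L1-HIT, MISS, L1-HIT, L1-HIT]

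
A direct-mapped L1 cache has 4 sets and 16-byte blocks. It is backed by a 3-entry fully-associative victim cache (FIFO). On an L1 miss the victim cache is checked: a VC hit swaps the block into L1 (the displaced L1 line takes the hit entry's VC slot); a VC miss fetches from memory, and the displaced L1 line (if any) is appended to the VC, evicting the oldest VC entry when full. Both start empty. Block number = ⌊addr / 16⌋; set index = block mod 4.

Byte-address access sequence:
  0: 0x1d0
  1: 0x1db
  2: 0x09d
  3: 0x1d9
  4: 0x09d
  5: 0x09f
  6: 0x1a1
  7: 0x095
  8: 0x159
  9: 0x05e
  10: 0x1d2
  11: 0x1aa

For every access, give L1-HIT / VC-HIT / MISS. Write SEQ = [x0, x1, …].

  [0] addr=0x1d0 blk=29 s=1: MISS | VC []
  [1] addr=0x1db blk=29 s=1: L1-HIT | VC []
  [2] addr=0x9d blk=9 s=1: MISS | VC [29]
  [3] addr=0x1d9 blk=29 s=1: VC-HIT | VC [9]
  [4] addr=0x9d blk=9 s=1: VC-HIT | VC [29]
  [5] addr=0x9f blk=9 s=1: L1-HIT | VC [29]
  [6] addr=0x1a1 blk=26 s=2: MISS | VC [29]
  [7] addr=0x95 blk=9 s=1: L1-HIT | VC [29]
  [8] addr=0x159 blk=21 s=1: MISS | VC [29, 9]
  [9] addr=0x5e blk=5 s=1: MISS | VC [29, 9, 21]
  [10] addr=0x1d2 blk=29 s=1: VC-HIT | VC [5, 9, 21]
  [11] addr=0x1aa blk=26 s=2: L1-HIT | VC [5, 9, 21]

SEQ = [MISS, L1-HIT, MISS, VC-HIT, VC-HIT, L1-HIT, MISS, L1-HIT, MISS, MISS, VC-HIT, L1-HIT]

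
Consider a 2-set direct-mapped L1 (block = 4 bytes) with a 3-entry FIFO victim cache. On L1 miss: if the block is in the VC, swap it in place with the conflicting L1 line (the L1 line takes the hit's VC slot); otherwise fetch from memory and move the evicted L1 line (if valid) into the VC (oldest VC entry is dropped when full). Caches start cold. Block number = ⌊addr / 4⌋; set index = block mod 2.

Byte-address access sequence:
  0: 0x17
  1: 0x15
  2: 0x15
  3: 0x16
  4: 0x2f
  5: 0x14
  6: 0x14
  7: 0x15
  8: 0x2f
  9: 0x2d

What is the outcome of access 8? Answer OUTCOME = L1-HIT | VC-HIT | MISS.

0: 0x17 (blk 5, set 1) → MISS  vc=[]
1: 0x15 (blk 5, set 1) → L1-HIT  vc=[]
2: 0x15 (blk 5, set 1) → L1-HIT  vc=[]
3: 0x16 (blk 5, set 1) → L1-HIT  vc=[]
4: 0x2f (blk 11, set 1) → MISS  vc=[5]
5: 0x14 (blk 5, set 1) → VC-HIT  vc=[11]
6: 0x14 (blk 5, set 1) → L1-HIT  vc=[11]
7: 0x15 (blk 5, set 1) → L1-HIT  vc=[11]
8: 0x2f (blk 11, set 1) → VC-HIT  vc=[5]
9: 0x2d (blk 11, set 1) → L1-HIT  vc=[5]

OUTCOME = VC-HIT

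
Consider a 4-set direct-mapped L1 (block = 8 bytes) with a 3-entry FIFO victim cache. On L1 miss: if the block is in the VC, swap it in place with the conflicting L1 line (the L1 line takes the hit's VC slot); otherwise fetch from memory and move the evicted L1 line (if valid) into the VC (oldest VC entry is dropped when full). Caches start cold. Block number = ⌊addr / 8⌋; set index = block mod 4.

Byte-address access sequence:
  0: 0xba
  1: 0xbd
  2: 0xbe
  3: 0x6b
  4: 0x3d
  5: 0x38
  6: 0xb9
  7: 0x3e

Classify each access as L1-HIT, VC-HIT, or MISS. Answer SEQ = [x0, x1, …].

#0 0xba→b23/s3 MISS; vc=[]
#1 0xbd→b23/s3 L1-HIT; vc=[]
#2 0xbe→b23/s3 L1-HIT; vc=[]
#3 0x6b→b13/s1 MISS; vc=[]
#4 0x3d→b7/s3 MISS; vc=[23]
#5 0x38→b7/s3 L1-HIT; vc=[23]
#6 0xb9→b23/s3 VC-HIT; vc=[7]
#7 0x3e→b7/s3 VC-HIT; vc=[23]

SEQ = [MISS, L1-HIT, L1-HIT, MISS, MISS, L1-HIT, VC-HIT, VC-HIT]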